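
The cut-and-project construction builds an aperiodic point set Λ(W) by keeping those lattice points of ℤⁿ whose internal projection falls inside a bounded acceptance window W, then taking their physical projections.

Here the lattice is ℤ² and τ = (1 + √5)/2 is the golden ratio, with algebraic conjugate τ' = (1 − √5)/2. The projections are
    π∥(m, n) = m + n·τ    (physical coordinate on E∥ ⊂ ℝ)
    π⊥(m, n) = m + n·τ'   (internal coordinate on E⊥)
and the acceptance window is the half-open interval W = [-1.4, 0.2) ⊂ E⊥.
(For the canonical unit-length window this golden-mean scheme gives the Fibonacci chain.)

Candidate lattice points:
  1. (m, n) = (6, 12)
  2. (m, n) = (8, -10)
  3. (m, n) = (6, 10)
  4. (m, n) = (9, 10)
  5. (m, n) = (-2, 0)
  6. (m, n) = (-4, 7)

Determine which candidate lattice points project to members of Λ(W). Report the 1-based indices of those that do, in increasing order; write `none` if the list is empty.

3

τ' = (1−√5)/2 ≈ -0.61803.
[1] lift (6,12): star map gives -1.41641; window check -1.4 ≤ -1.41641 < 0.2 is false → out
[2] lift (8,-10): star map gives 14.18034; window check -1.4 ≤ 14.18034 < 0.2 is false → out
[3] lift (6,10): star map gives -0.18034; window check -1.4 ≤ -0.18034 < 0.2 is true → IN Λ
[4] lift (9,10): star map gives 2.81966; window check -1.4 ≤ 2.81966 < 0.2 is false → out
[5] lift (-2,0): star map gives -2.00000; window check -1.4 ≤ -2.00000 < 0.2 is false → out
[6] lift (-4,7): star map gives -8.32624; window check -1.4 ≤ -8.32624 < 0.2 is false → out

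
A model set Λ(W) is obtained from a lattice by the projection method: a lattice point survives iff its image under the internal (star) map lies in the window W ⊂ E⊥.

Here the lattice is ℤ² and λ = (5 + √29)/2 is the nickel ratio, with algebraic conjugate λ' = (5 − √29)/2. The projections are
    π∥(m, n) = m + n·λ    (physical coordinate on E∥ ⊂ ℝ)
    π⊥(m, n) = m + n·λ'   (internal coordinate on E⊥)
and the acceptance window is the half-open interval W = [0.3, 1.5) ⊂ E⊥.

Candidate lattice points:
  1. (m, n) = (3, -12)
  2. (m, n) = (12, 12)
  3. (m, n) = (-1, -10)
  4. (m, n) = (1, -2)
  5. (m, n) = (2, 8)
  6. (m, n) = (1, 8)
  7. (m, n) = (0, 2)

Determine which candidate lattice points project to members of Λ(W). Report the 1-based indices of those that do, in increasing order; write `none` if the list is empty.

λ' = (5−√29)/2 ≈ -0.192582.
[1] lift (3,-12): star map gives 5.310989; window check 0.3 ≤ 5.310989 < 1.5 is false → out
[2] lift (12,12): star map gives 9.689011; window check 0.3 ≤ 9.689011 < 1.5 is false → out
[3] lift (-1,-10): star map gives 0.925824; window check 0.3 ≤ 0.925824 < 1.5 is true → IN Λ
[4] lift (1,-2): star map gives 1.385165; window check 0.3 ≤ 1.385165 < 1.5 is true → IN Λ
[5] lift (2,8): star map gives 0.459341; window check 0.3 ≤ 0.459341 < 1.5 is true → IN Λ
[6] lift (1,8): star map gives -0.540659; window check 0.3 ≤ -0.540659 < 1.5 is false → out
[7] lift (0,2): star map gives -0.385165; window check 0.3 ≤ -0.385165 < 1.5 is false → out

3, 4, 5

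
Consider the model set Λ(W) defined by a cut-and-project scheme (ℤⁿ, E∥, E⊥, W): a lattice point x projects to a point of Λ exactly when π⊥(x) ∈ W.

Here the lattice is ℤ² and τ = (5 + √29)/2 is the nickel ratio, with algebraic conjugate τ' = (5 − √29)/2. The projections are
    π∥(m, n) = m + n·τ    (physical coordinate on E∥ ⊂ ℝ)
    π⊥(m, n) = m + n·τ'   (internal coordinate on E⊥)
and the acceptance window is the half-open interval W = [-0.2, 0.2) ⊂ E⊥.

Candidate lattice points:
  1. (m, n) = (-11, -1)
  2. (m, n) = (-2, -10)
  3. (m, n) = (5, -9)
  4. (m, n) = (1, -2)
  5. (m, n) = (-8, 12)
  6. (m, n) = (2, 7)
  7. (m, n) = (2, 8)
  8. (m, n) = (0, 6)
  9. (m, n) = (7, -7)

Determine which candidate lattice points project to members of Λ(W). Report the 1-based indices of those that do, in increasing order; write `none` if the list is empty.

2

τ' = (5−√29)/2 ≈ -0.19258.
candidate 1: (m,n)=(-11,-1) → π∥ = -11-1·τ ≈ -16.19258, π⊥ = -11-1·τ' ≈ -10.80742 ∉ [-0.2, 0.2) ⇒ out
candidate 2: (m,n)=(-2,-10) → π∥ = -2-10·τ ≈ -53.92582, π⊥ = -2-10·τ' ≈ -0.07418 ∈ [-0.2, 0.2) ⇒ IN Λ
candidate 3: (m,n)=(5,-9) → π∥ = 5-9·τ ≈ -41.73324, π⊥ = 5-9·τ' ≈ 6.73324 ∉ [-0.2, 0.2) ⇒ out
candidate 4: (m,n)=(1,-2) → π∥ = 1-2·τ ≈ -9.38516, π⊥ = 1-2·τ' ≈ 1.38516 ∉ [-0.2, 0.2) ⇒ out
candidate 5: (m,n)=(-8,12) → π∥ = -8+12·τ ≈ 54.31099, π⊥ = -8+12·τ' ≈ -10.31099 ∉ [-0.2, 0.2) ⇒ out
candidate 6: (m,n)=(2,7) → π∥ = 2+7·τ ≈ 38.34808, π⊥ = 2+7·τ' ≈ 0.65192 ∉ [-0.2, 0.2) ⇒ out
candidate 7: (m,n)=(2,8) → π∥ = 2+8·τ ≈ 43.54066, π⊥ = 2+8·τ' ≈ 0.45934 ∉ [-0.2, 0.2) ⇒ out
candidate 8: (m,n)=(0,6) → π∥ = 0+6·τ ≈ 31.15549, π⊥ = 0+6·τ' ≈ -1.15549 ∉ [-0.2, 0.2) ⇒ out
candidate 9: (m,n)=(7,-7) → π∥ = 7-7·τ ≈ -29.34808, π⊥ = 7-7·τ' ≈ 8.34808 ∉ [-0.2, 0.2) ⇒ out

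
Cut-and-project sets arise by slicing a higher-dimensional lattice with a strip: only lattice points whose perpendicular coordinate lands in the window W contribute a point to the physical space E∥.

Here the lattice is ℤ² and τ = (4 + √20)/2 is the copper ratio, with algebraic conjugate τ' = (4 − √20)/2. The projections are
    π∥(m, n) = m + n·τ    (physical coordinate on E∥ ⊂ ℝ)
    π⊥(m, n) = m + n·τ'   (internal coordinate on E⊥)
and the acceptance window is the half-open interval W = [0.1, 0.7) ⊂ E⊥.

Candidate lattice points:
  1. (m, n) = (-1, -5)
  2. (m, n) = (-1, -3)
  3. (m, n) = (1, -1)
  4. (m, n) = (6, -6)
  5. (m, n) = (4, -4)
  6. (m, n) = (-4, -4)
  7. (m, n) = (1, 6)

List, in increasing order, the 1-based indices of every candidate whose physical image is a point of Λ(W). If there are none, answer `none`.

τ' = (4−√20)/2 ≈ -0.23607.
#1 (-1,-5): internal coord -1 + (-5)·τ' = +0.18034; +0.18034 ∈ [0.1, 0.7) → IN Λ
#2 (-1,-3): internal coord -1 + (-3)·τ' = -0.29180; -0.29180 ∉ [0.1, 0.7) → out
#3 (1,-1): internal coord 1 + (-1)·τ' = +1.23607; +1.23607 ∉ [0.1, 0.7) → out
#4 (6,-6): internal coord 6 + (-6)·τ' = +7.41641; +7.41641 ∉ [0.1, 0.7) → out
#5 (4,-4): internal coord 4 + (-4)·τ' = +4.94427; +4.94427 ∉ [0.1, 0.7) → out
#6 (-4,-4): internal coord -4 + (-4)·τ' = -3.05573; -3.05573 ∉ [0.1, 0.7) → out
#7 (1,6): internal coord 1 + (6)·τ' = -0.41641; -0.41641 ∉ [0.1, 0.7) → out

1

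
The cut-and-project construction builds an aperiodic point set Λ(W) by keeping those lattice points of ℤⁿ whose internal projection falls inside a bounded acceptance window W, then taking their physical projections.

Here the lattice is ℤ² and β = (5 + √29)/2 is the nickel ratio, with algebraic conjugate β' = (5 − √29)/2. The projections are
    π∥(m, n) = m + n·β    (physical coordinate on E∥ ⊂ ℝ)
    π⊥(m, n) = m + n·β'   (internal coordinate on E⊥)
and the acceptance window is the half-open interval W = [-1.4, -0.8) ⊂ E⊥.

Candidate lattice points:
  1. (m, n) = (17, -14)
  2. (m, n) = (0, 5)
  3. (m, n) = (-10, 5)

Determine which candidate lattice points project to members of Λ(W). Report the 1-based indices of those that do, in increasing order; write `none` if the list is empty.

β' = (5−√29)/2 ≈ -0.1926.
candidate 1: (m,n)=(17,-14) → π∥ = 17-14·β ≈ -55.6962, π⊥ = 17-14·β' ≈ 19.6962 ∉ [-1.4, -0.8) ⇒ out
candidate 2: (m,n)=(0,5) → π∥ = 0+5·β ≈ 25.9629, π⊥ = 0+5·β' ≈ -0.9629 ∈ [-1.4, -0.8) ⇒ IN Λ
candidate 3: (m,n)=(-10,5) → π∥ = -10+5·β ≈ 15.9629, π⊥ = -10+5·β' ≈ -10.9629 ∉ [-1.4, -0.8) ⇒ out

2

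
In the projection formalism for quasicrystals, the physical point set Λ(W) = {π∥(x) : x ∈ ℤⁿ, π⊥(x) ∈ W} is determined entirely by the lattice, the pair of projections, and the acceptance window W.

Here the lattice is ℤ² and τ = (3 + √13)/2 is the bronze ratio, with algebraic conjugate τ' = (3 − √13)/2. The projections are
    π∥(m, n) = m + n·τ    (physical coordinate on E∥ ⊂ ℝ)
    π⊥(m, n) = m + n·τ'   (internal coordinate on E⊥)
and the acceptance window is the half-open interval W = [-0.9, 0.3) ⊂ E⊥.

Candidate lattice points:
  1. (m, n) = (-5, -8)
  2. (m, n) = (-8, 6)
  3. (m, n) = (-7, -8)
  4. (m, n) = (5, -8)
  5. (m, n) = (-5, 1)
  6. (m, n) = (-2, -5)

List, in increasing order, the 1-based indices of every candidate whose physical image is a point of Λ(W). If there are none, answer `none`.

Numerically τ ≈ 3.30278 and τ' = −1/τ ≈ -0.30278.
[1] lift (-5,-8): star map gives -2.57779; window check -0.9 ≤ -2.57779 < 0.3 is false → out
[2] lift (-8,6): star map gives -9.81665; window check -0.9 ≤ -9.81665 < 0.3 is false → out
[3] lift (-7,-8): star map gives -4.57779; window check -0.9 ≤ -4.57779 < 0.3 is false → out
[4] lift (5,-8): star map gives 7.42221; window check -0.9 ≤ 7.42221 < 0.3 is false → out
[5] lift (-5,1): star map gives -5.30278; window check -0.9 ≤ -5.30278 < 0.3 is false → out
[6] lift (-2,-5): star map gives -0.48612; window check -0.9 ≤ -0.48612 < 0.3 is true → IN Λ

6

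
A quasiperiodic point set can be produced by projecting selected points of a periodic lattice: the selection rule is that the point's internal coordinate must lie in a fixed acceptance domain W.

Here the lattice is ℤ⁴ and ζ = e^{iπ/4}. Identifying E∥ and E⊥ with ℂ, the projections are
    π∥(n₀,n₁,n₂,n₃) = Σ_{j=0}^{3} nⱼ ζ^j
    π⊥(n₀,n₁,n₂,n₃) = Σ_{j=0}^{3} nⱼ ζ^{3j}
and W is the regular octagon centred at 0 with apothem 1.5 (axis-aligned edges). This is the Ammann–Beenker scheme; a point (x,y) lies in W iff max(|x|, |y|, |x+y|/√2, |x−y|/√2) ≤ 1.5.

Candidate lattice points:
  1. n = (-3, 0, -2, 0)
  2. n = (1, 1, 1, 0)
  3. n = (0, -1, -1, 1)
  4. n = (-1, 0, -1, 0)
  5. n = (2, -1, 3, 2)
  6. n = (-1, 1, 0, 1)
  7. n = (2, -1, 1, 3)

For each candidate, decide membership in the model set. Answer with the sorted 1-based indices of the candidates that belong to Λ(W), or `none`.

With ζ = e^{iπ/4} the internal vectors are ζ^0,ζ^3,ζ^6,ζ^9.
#1 (-3, 0, -2, 0): internal (-3.0000, 2.0000); octagon support 3.5355 vs apothem 1.5 → ∉ W
#2 (1, 1, 1, 0): internal (0.2929, -0.2929); octagon support 0.4142 vs apothem 1.5 → ∈ W
#3 (0, -1, -1, 1): internal (1.4142, 1.0000); octagon support 1.7071 vs apothem 1.5 → ∉ W
#4 (-1, 0, -1, 0): internal (-1.0000, 1.0000); octagon support 1.4142 vs apothem 1.5 → ∈ W
#5 (2, -1, 3, 2): internal (4.1213, -2.2929); octagon support 4.5355 vs apothem 1.5 → ∉ W
#6 (-1, 1, 0, 1): internal (-1.0000, 1.4142); octagon support 1.7071 vs apothem 1.5 → ∉ W
#7 (2, -1, 1, 3): internal (4.8284, 0.4142); octagon support 4.8284 vs apothem 1.5 → ∉ W

2, 4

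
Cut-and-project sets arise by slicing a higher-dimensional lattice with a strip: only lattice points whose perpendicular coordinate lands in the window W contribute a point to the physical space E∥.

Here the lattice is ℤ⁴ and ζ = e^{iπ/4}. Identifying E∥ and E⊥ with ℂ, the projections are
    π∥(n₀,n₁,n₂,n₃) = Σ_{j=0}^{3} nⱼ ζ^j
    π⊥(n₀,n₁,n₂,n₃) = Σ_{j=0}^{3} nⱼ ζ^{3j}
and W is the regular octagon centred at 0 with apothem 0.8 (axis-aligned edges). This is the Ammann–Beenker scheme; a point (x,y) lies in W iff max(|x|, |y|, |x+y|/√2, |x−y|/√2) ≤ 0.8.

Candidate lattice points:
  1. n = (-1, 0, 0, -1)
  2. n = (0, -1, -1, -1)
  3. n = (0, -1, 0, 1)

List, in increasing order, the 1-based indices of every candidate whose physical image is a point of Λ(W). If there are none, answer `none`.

2

With ζ = e^{iπ/4} the internal vectors are ζ^0,ζ^3,ζ^6,ζ^9.
#1 (-1, 0, 0, -1): internal (-1.707107, -0.707107); octagon support 1.707107 vs apothem 0.8 → ∉ W
#2 (0, -1, -1, -1): internal (0.000000, -0.414214); octagon support 0.414214 vs apothem 0.8 → ∈ W
#3 (0, -1, 0, 1): internal (1.414214, 0.000000); octagon support 1.414214 vs apothem 0.8 → ∉ W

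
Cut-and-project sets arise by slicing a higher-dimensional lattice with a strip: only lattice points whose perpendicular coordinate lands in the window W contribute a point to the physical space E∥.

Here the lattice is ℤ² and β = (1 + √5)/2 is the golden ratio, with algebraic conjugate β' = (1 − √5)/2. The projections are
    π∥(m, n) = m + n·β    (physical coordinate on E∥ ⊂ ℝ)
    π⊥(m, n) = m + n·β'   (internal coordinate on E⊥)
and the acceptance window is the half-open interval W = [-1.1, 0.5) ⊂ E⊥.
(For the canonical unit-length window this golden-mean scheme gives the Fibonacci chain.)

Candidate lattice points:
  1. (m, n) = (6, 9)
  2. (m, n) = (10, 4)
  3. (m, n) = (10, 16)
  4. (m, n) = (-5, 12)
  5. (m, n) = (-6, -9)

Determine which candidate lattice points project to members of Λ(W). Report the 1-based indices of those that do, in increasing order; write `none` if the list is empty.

Compute β' = (1−√5)/2 = -0.618034, so π⊥(m,n) = m -0.618034·n.
[1] lift (6,9): star map gives 0.437694; window check -1.1 ≤ 0.437694 < 0.5 is true → IN Λ
[2] lift (10,4): star map gives 7.527864; window check -1.1 ≤ 7.527864 < 0.5 is false → out
[3] lift (10,16): star map gives 0.111456; window check -1.1 ≤ 0.111456 < 0.5 is true → IN Λ
[4] lift (-5,12): star map gives -12.416408; window check -1.1 ≤ -12.416408 < 0.5 is false → out
[5] lift (-6,-9): star map gives -0.437694; window check -1.1 ≤ -0.437694 < 0.5 is true → IN Λ

1, 3, 5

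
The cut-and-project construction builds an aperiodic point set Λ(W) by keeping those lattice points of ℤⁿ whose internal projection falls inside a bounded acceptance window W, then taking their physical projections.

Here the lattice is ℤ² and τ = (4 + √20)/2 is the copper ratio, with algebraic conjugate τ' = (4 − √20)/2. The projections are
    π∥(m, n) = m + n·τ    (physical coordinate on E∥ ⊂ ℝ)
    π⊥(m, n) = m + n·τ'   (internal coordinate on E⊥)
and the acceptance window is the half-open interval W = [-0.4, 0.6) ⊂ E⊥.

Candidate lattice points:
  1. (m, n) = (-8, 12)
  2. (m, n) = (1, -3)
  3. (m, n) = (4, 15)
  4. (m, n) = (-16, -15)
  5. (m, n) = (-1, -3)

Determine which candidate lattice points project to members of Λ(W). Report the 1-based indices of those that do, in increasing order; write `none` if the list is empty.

3, 5

Compute τ' = (4−√20)/2 = -0.23607, so π⊥(m,n) = m -0.23607·n.
#1 (-8,12): internal coord -8 + (12)·τ' = -10.83282; -10.83282 ∉ [-0.4, 0.6) → out
#2 (1,-3): internal coord 1 + (-3)·τ' = +1.70820; +1.70820 ∉ [-0.4, 0.6) → out
#3 (4,15): internal coord 4 + (15)·τ' = +0.45898; +0.45898 ∈ [-0.4, 0.6) → IN Λ
#4 (-16,-15): internal coord -16 + (-15)·τ' = -12.45898; -12.45898 ∉ [-0.4, 0.6) → out
#5 (-1,-3): internal coord -1 + (-3)·τ' = -0.29180; -0.29180 ∈ [-0.4, 0.6) → IN Λ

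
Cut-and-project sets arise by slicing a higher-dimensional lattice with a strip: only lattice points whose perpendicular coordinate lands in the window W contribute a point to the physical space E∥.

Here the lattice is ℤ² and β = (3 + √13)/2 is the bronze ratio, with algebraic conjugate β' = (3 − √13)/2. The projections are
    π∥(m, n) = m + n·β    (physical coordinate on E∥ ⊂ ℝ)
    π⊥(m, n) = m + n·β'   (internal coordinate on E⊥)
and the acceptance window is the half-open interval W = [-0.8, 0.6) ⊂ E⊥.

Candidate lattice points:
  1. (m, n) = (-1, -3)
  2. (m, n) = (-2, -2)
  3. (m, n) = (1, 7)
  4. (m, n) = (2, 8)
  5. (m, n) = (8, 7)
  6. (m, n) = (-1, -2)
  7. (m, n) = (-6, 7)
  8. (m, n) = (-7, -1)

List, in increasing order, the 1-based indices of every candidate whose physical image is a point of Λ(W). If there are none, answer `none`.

β' = (3−√13)/2 ≈ -0.3028.
#1 (-1,-3): internal coord -1 + (-3)·β' = -0.0917; -0.0917 ∈ [-0.8, 0.6) → IN Λ
#2 (-2,-2): internal coord -2 + (-2)·β' = -1.3944; -1.3944 ∉ [-0.8, 0.6) → out
#3 (1,7): internal coord 1 + (7)·β' = -1.1194; -1.1194 ∉ [-0.8, 0.6) → out
#4 (2,8): internal coord 2 + (8)·β' = -0.4222; -0.4222 ∈ [-0.8, 0.6) → IN Λ
#5 (8,7): internal coord 8 + (7)·β' = +5.8806; +5.8806 ∉ [-0.8, 0.6) → out
#6 (-1,-2): internal coord -1 + (-2)·β' = -0.3944; -0.3944 ∈ [-0.8, 0.6) → IN Λ
#7 (-6,7): internal coord -6 + (7)·β' = -8.1194; -8.1194 ∉ [-0.8, 0.6) → out
#8 (-7,-1): internal coord -7 + (-1)·β' = -6.6972; -6.6972 ∉ [-0.8, 0.6) → out

1, 4, 6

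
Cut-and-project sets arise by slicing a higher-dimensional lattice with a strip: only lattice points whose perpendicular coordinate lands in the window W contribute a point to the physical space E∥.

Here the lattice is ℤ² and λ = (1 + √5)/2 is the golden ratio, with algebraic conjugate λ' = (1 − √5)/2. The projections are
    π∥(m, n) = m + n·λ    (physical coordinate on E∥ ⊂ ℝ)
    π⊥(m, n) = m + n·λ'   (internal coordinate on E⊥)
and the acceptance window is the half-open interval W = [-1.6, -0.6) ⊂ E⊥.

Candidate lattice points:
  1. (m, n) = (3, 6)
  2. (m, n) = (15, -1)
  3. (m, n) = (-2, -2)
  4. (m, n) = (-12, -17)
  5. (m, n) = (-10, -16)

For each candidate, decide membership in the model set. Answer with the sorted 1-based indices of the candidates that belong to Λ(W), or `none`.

1, 3, 4

λ' = (1−√5)/2 ≈ -0.618034.
#1 (3,6): internal coord 3 + (6)·λ' = -0.708204; -0.708204 ∈ [-1.6, -0.6) → IN Λ
#2 (15,-1): internal coord 15 + (-1)·λ' = +15.618034; +15.618034 ∉ [-1.6, -0.6) → out
#3 (-2,-2): internal coord -2 + (-2)·λ' = -0.763932; -0.763932 ∈ [-1.6, -0.6) → IN Λ
#4 (-12,-17): internal coord -12 + (-17)·λ' = -1.493422; -1.493422 ∈ [-1.6, -0.6) → IN Λ
#5 (-10,-16): internal coord -10 + (-16)·λ' = -0.111456; -0.111456 ∉ [-1.6, -0.6) → out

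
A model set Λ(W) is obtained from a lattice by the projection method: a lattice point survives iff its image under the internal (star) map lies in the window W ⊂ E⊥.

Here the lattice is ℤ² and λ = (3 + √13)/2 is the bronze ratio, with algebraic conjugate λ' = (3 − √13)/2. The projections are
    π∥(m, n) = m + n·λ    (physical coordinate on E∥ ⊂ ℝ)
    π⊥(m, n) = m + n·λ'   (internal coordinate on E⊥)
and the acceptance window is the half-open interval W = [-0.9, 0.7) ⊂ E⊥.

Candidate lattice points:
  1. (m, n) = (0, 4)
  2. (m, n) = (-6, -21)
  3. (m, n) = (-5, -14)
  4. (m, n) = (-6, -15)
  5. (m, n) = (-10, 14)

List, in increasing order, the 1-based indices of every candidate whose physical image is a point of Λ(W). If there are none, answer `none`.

2, 3

λ' = (3−√13)/2 ≈ -0.3028.
[1] lift (0,4): star map gives -1.2111; window check -0.9 ≤ -1.2111 < 0.7 is false → out
[2] lift (-6,-21): star map gives 0.3583; window check -0.9 ≤ 0.3583 < 0.7 is true → IN Λ
[3] lift (-5,-14): star map gives -0.7611; window check -0.9 ≤ -0.7611 < 0.7 is true → IN Λ
[4] lift (-6,-15): star map gives -1.4584; window check -0.9 ≤ -1.4584 < 0.7 is false → out
[5] lift (-10,14): star map gives -14.2389; window check -0.9 ≤ -14.2389 < 0.7 is false → out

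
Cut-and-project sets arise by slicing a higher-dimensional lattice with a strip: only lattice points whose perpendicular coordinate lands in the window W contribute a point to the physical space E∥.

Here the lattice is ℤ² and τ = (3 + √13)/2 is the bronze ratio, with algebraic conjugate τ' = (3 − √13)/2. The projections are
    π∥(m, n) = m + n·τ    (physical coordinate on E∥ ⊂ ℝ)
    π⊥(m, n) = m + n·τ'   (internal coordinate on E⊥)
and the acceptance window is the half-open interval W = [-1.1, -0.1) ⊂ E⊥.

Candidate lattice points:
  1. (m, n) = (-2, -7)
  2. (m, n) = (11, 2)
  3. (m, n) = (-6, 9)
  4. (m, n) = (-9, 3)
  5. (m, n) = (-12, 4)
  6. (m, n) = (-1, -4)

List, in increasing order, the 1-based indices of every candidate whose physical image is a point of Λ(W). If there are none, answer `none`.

none

τ' = (3−√13)/2 ≈ -0.302776.
#1 (-2,-7): internal coord -2 + (-7)·τ' = +0.119429; +0.119429 ∉ [-1.1, -0.1) → out
#2 (11,2): internal coord 11 + (2)·τ' = +10.394449; +10.394449 ∉ [-1.1, -0.1) → out
#3 (-6,9): internal coord -6 + (9)·τ' = -8.724981; -8.724981 ∉ [-1.1, -0.1) → out
#4 (-9,3): internal coord -9 + (3)·τ' = -9.908327; -9.908327 ∉ [-1.1, -0.1) → out
#5 (-12,4): internal coord -12 + (4)·τ' = -13.211103; -13.211103 ∉ [-1.1, -0.1) → out
#6 (-1,-4): internal coord -1 + (-4)·τ' = +0.211103; +0.211103 ∉ [-1.1, -0.1) → out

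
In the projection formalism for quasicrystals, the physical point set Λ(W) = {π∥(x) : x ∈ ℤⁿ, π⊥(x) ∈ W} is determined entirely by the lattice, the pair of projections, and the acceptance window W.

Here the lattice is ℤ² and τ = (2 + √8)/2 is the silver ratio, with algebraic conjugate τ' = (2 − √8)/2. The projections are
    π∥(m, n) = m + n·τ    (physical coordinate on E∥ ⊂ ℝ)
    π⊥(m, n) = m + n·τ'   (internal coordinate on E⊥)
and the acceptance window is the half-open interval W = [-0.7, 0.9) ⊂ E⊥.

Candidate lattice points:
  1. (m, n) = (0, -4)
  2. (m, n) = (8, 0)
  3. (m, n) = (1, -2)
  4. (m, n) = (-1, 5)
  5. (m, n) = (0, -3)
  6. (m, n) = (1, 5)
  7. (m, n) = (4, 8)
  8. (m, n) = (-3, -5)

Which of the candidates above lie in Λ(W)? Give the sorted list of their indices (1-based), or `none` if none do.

7

Numerically τ ≈ 2.41421 and τ' = −1/τ ≈ -0.41421.
#1 (0,-4): internal coord 0 + (-4)·τ' = +1.65685; +1.65685 ∉ [-0.7, 0.9) → out
#2 (8,0): internal coord 8 + (0)·τ' = +8.00000; +8.00000 ∉ [-0.7, 0.9) → out
#3 (1,-2): internal coord 1 + (-2)·τ' = +1.82843; +1.82843 ∉ [-0.7, 0.9) → out
#4 (-1,5): internal coord -1 + (5)·τ' = -3.07107; -3.07107 ∉ [-0.7, 0.9) → out
#5 (0,-3): internal coord 0 + (-3)·τ' = +1.24264; +1.24264 ∉ [-0.7, 0.9) → out
#6 (1,5): internal coord 1 + (5)·τ' = -1.07107; -1.07107 ∉ [-0.7, 0.9) → out
#7 (4,8): internal coord 4 + (8)·τ' = +0.68629; +0.68629 ∈ [-0.7, 0.9) → IN Λ
#8 (-3,-5): internal coord -3 + (-5)·τ' = -0.92893; -0.92893 ∉ [-0.7, 0.9) → out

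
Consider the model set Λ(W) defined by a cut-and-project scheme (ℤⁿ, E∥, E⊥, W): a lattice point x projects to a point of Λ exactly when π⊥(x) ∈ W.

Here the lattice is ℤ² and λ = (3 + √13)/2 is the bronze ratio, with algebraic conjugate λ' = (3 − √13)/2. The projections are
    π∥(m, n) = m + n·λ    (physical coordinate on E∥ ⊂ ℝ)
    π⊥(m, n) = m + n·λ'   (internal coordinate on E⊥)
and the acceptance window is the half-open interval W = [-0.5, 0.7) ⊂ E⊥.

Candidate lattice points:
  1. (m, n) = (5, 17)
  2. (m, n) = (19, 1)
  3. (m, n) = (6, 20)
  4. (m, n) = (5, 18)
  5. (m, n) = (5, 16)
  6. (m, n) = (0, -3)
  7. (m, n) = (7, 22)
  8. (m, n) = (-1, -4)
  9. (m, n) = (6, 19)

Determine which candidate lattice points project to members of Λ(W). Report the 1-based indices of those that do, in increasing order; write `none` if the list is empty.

1, 3, 4, 5, 7, 8, 9

Compute λ' = (3−√13)/2 = -0.30278, so π⊥(m,n) = m -0.30278·n.
#1 (5,17): internal coord 5 + (17)·λ' = -0.14719; -0.14719 ∈ [-0.5, 0.7) → IN Λ
#2 (19,1): internal coord 19 + (1)·λ' = +18.69722; +18.69722 ∉ [-0.5, 0.7) → out
#3 (6,20): internal coord 6 + (20)·λ' = -0.05551; -0.05551 ∈ [-0.5, 0.7) → IN Λ
#4 (5,18): internal coord 5 + (18)·λ' = -0.44996; -0.44996 ∈ [-0.5, 0.7) → IN Λ
#5 (5,16): internal coord 5 + (16)·λ' = +0.15559; +0.15559 ∈ [-0.5, 0.7) → IN Λ
#6 (0,-3): internal coord 0 + (-3)·λ' = +0.90833; +0.90833 ∉ [-0.5, 0.7) → out
#7 (7,22): internal coord 7 + (22)·λ' = +0.33894; +0.33894 ∈ [-0.5, 0.7) → IN Λ
#8 (-1,-4): internal coord -1 + (-4)·λ' = +0.21110; +0.21110 ∈ [-0.5, 0.7) → IN Λ
#9 (6,19): internal coord 6 + (19)·λ' = +0.24726; +0.24726 ∈ [-0.5, 0.7) → IN Λ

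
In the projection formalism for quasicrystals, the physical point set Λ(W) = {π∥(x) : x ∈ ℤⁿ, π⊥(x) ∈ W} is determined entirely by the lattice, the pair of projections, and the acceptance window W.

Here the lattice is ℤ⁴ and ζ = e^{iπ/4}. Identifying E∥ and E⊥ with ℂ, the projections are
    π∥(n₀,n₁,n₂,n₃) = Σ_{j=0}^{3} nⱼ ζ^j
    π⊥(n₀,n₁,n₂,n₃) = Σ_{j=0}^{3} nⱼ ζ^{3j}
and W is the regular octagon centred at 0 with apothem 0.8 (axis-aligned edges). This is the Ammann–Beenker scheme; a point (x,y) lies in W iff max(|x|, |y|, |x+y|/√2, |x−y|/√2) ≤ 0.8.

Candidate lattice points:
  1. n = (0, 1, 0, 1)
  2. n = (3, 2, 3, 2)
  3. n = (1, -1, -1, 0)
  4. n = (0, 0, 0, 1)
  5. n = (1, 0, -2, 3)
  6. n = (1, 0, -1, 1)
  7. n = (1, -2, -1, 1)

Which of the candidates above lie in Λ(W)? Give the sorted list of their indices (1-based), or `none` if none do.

Internal map: ζ^{3j} for j=0..3 gives (1,0), (−√2/2,√2/2), (0,−1), (√2/2,√2/2).
#1 (0, 1, 0, 1): internal (0.000000, 1.414214); octagon support 1.414214 vs apothem 0.8 → ∉ W
#2 (3, 2, 3, 2): internal (3.000000, -0.171573); octagon support 3.000000 vs apothem 0.8 → ∉ W
#3 (1, -1, -1, 0): internal (1.707107, 0.292893); octagon support 1.707107 vs apothem 0.8 → ∉ W
#4 (0, 0, 0, 1): internal (0.707107, 0.707107); octagon support 1.000000 vs apothem 0.8 → ∉ W
#5 (1, 0, -2, 3): internal (3.121320, 4.121320); octagon support 5.121320 vs apothem 0.8 → ∉ W
#6 (1, 0, -1, 1): internal (1.707107, 1.707107); octagon support 2.414214 vs apothem 0.8 → ∉ W
#7 (1, -2, -1, 1): internal (3.121320, 0.292893); octagon support 3.121320 vs apothem 0.8 → ∉ W

none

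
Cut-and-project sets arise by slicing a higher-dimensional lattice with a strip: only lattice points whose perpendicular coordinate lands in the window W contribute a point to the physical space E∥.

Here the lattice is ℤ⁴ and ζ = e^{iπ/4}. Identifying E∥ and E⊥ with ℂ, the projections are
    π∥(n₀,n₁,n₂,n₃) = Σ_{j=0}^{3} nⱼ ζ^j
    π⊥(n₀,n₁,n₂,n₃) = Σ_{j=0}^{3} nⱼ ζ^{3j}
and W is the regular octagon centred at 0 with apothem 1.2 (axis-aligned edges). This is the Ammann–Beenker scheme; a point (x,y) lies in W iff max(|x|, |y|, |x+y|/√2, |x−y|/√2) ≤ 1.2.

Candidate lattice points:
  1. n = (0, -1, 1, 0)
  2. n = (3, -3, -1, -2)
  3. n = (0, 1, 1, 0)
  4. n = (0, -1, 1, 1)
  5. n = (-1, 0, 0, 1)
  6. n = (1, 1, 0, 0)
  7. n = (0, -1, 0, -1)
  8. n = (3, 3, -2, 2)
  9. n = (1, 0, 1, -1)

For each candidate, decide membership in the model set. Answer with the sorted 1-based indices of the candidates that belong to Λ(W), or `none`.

Internal map: ζ^{3j} for j=0..3 gives (1,0), (−√2/2,√2/2), (0,−1), (√2/2,√2/2).
#1 (0, -1, 1, 0): internal (0.7071, -1.7071); octagon support 1.7071 vs apothem 1.2 → ∉ W
#2 (3, -3, -1, -2): internal (3.7071, -2.5355); octagon support 4.4142 vs apothem 1.2 → ∉ W
#3 (0, 1, 1, 0): internal (-0.7071, -0.2929); octagon support 0.7071 vs apothem 1.2 → ∈ W
#4 (0, -1, 1, 1): internal (1.4142, -1.0000); octagon support 1.7071 vs apothem 1.2 → ∉ W
#5 (-1, 0, 0, 1): internal (-0.2929, 0.7071); octagon support 0.7071 vs apothem 1.2 → ∈ W
#6 (1, 1, 0, 0): internal (0.2929, 0.7071); octagon support 0.7071 vs apothem 1.2 → ∈ W
#7 (0, -1, 0, -1): internal (0.0000, -1.4142); octagon support 1.4142 vs apothem 1.2 → ∉ W
#8 (3, 3, -2, 2): internal (2.2929, 5.5355); octagon support 5.5355 vs apothem 1.2 → ∉ W
#9 (1, 0, 1, -1): internal (0.2929, -1.7071); octagon support 1.7071 vs apothem 1.2 → ∉ W

3, 5, 6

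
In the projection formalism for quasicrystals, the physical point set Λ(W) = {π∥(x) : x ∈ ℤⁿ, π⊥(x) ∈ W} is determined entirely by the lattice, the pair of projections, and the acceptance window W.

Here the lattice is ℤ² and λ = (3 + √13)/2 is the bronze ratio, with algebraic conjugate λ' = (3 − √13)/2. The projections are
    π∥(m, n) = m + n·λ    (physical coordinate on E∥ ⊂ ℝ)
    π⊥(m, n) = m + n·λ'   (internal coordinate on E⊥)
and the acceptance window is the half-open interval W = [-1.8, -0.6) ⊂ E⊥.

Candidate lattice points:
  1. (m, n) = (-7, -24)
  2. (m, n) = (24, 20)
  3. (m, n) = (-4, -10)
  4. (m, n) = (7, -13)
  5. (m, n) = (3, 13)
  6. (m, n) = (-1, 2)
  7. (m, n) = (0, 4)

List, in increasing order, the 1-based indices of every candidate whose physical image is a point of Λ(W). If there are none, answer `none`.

3, 5, 6, 7

Compute λ' = (3−√13)/2 = -0.3028, so π⊥(m,n) = m -0.3028·n.
candidate 1: (m,n)=(-7,-24) → π∥ = -7-24·λ ≈ -86.2666, π⊥ = -7-24·λ' ≈ 0.2666 ∉ [-1.8, -0.6) ⇒ out
candidate 2: (m,n)=(24,20) → π∥ = 24+20·λ ≈ 90.0555, π⊥ = 24+20·λ' ≈ 17.9445 ∉ [-1.8, -0.6) ⇒ out
candidate 3: (m,n)=(-4,-10) → π∥ = -4-10·λ ≈ -37.0278, π⊥ = -4-10·λ' ≈ -0.9722 ∈ [-1.8, -0.6) ⇒ IN Λ
candidate 4: (m,n)=(7,-13) → π∥ = 7-13·λ ≈ -35.9361, π⊥ = 7-13·λ' ≈ 10.9361 ∉ [-1.8, -0.6) ⇒ out
candidate 5: (m,n)=(3,13) → π∥ = 3+13·λ ≈ 45.9361, π⊥ = 3+13·λ' ≈ -0.9361 ∈ [-1.8, -0.6) ⇒ IN Λ
candidate 6: (m,n)=(-1,2) → π∥ = -1+2·λ ≈ 5.6056, π⊥ = -1+2·λ' ≈ -1.6056 ∈ [-1.8, -0.6) ⇒ IN Λ
candidate 7: (m,n)=(0,4) → π∥ = 0+4·λ ≈ 13.2111, π⊥ = 0+4·λ' ≈ -1.2111 ∈ [-1.8, -0.6) ⇒ IN Λ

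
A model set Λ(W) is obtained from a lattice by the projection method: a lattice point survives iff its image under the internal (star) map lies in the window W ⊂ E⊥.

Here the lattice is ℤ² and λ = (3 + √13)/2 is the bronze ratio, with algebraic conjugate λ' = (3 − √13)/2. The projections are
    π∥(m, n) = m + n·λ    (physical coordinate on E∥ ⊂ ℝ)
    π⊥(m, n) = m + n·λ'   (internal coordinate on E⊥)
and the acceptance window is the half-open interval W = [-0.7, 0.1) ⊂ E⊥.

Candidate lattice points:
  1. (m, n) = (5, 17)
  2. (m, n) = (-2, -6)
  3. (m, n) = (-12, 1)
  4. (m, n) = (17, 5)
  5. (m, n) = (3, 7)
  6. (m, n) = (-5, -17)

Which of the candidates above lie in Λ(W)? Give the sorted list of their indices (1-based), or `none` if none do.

1, 2

Compute λ' = (3−√13)/2 = -0.30278, so π⊥(m,n) = m -0.30278·n.
candidate 1: (m,n)=(5,17) → π∥ = 5+17·λ ≈ 61.14719, π⊥ = 5+17·λ' ≈ -0.14719 ∈ [-0.7, 0.1) ⇒ IN Λ
candidate 2: (m,n)=(-2,-6) → π∥ = -2-6·λ ≈ -21.81665, π⊥ = -2-6·λ' ≈ -0.18335 ∈ [-0.7, 0.1) ⇒ IN Λ
candidate 3: (m,n)=(-12,1) → π∥ = -12+1·λ ≈ -8.69722, π⊥ = -12+1·λ' ≈ -12.30278 ∉ [-0.7, 0.1) ⇒ out
candidate 4: (m,n)=(17,5) → π∥ = 17+5·λ ≈ 33.51388, π⊥ = 17+5·λ' ≈ 15.48612 ∉ [-0.7, 0.1) ⇒ out
candidate 5: (m,n)=(3,7) → π∥ = 3+7·λ ≈ 26.11943, π⊥ = 3+7·λ' ≈ 0.88057 ∉ [-0.7, 0.1) ⇒ out
candidate 6: (m,n)=(-5,-17) → π∥ = -5-17·λ ≈ -61.14719, π⊥ = -5-17·λ' ≈ 0.14719 ∉ [-0.7, 0.1) ⇒ out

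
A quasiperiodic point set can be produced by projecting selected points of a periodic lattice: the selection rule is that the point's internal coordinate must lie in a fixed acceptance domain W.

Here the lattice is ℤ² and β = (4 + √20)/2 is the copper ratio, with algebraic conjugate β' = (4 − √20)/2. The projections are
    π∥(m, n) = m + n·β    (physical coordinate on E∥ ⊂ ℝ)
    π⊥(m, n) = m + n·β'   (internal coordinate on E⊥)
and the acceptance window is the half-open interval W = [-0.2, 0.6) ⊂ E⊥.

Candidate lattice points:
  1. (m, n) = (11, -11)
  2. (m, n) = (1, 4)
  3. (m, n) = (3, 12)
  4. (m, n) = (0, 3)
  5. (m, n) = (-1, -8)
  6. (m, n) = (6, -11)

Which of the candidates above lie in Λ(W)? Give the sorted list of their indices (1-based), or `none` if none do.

2, 3

Numerically β ≈ 4.2361 and β' = −1/β ≈ -0.2361.
[1] lift (11,-11): star map gives 13.5967; window check -0.2 ≤ 13.5967 < 0.6 is false → out
[2] lift (1,4): star map gives 0.0557; window check -0.2 ≤ 0.0557 < 0.6 is true → IN Λ
[3] lift (3,12): star map gives 0.1672; window check -0.2 ≤ 0.1672 < 0.6 is true → IN Λ
[4] lift (0,3): star map gives -0.7082; window check -0.2 ≤ -0.7082 < 0.6 is false → out
[5] lift (-1,-8): star map gives 0.8885; window check -0.2 ≤ 0.8885 < 0.6 is false → out
[6] lift (6,-11): star map gives 8.5967; window check -0.2 ≤ 8.5967 < 0.6 is false → out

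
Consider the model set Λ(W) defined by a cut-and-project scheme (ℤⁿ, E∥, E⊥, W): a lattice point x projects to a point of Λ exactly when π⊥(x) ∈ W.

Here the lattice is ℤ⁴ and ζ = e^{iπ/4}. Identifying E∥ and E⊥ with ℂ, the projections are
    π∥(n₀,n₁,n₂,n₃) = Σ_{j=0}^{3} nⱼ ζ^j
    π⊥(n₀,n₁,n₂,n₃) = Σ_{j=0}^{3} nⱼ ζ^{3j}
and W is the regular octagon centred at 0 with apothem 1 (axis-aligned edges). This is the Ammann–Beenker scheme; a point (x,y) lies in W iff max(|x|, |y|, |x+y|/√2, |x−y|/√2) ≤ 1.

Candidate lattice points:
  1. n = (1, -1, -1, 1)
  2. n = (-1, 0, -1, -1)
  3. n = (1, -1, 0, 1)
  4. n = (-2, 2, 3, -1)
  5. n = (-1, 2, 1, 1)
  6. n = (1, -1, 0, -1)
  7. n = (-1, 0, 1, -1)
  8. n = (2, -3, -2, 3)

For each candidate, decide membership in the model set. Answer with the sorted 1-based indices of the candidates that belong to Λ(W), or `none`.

With ζ = e^{iπ/4} the internal vectors are ζ^0,ζ^3,ζ^6,ζ^9.
#1 (1, -1, -1, 1): internal (2.414214, 1.000000); octagon support 2.414214 vs apothem 1 → ∉ W
#2 (-1, 0, -1, -1): internal (-1.707107, 0.292893); octagon support 1.707107 vs apothem 1 → ∉ W
#3 (1, -1, 0, 1): internal (2.414214, 0.000000); octagon support 2.414214 vs apothem 1 → ∉ W
#4 (-2, 2, 3, -1): internal (-4.121320, -2.292893); octagon support 4.535534 vs apothem 1 → ∉ W
#5 (-1, 2, 1, 1): internal (-1.707107, 1.121320); octagon support 2.000000 vs apothem 1 → ∉ W
#6 (1, -1, 0, -1): internal (1.000000, -1.414214); octagon support 1.707107 vs apothem 1 → ∉ W
#7 (-1, 0, 1, -1): internal (-1.707107, -1.707107); octagon support 2.414214 vs apothem 1 → ∉ W
#8 (2, -3, -2, 3): internal (6.242641, 2.000000); octagon support 6.242641 vs apothem 1 → ∉ W

none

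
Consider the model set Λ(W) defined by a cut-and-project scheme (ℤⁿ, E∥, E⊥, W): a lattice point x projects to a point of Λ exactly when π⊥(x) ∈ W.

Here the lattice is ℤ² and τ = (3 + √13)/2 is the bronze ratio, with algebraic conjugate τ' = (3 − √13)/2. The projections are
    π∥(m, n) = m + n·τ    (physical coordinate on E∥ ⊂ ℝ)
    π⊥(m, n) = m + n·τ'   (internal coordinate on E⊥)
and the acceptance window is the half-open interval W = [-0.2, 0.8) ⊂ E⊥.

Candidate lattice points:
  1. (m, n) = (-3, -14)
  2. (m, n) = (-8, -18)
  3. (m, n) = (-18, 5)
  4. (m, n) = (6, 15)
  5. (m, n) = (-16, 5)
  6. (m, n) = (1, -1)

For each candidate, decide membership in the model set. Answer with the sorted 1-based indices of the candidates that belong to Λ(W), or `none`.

none

τ' = (3−√13)/2 ≈ -0.302776.
[1] lift (-3,-14): star map gives 1.238859; window check -0.2 ≤ 1.238859 < 0.8 is false → out
[2] lift (-8,-18): star map gives -2.550039; window check -0.2 ≤ -2.550039 < 0.8 is false → out
[3] lift (-18,5): star map gives -19.513878; window check -0.2 ≤ -19.513878 < 0.8 is false → out
[4] lift (6,15): star map gives 1.458365; window check -0.2 ≤ 1.458365 < 0.8 is false → out
[5] lift (-16,5): star map gives -17.513878; window check -0.2 ≤ -17.513878 < 0.8 is false → out
[6] lift (1,-1): star map gives 1.302776; window check -0.2 ≤ 1.302776 < 0.8 is false → out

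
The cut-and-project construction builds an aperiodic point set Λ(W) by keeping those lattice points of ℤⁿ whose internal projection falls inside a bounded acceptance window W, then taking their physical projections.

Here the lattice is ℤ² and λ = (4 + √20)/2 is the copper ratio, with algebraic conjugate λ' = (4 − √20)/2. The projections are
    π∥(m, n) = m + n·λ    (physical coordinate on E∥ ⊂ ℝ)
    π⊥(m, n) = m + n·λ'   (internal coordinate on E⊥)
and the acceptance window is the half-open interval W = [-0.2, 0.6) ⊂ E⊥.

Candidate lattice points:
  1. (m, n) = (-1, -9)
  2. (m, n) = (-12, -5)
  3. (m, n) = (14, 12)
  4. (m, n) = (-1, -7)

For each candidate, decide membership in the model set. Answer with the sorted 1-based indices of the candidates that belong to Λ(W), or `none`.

Compute λ' = (4−√20)/2 = -0.2361, so π⊥(m,n) = m -0.2361·n.
[1] lift (-1,-9): star map gives 1.1246; window check -0.2 ≤ 1.1246 < 0.6 is false → out
[2] lift (-12,-5): star map gives -10.8197; window check -0.2 ≤ -10.8197 < 0.6 is false → out
[3] lift (14,12): star map gives 11.1672; window check -0.2 ≤ 11.1672 < 0.6 is false → out
[4] lift (-1,-7): star map gives 0.6525; window check -0.2 ≤ 0.6525 < 0.6 is false → out

none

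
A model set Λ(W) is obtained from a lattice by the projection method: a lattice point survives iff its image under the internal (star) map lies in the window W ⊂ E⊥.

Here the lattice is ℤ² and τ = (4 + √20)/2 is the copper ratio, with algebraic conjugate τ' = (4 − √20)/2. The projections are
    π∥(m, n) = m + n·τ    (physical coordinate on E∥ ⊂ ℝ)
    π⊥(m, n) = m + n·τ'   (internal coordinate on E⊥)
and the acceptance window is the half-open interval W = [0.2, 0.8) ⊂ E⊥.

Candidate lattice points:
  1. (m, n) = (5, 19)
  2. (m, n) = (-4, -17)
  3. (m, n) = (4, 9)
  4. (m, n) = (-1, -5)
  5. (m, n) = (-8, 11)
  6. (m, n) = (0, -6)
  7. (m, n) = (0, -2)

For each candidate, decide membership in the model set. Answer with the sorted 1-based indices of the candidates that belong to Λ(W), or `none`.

1, 7

Numerically τ ≈ 4.236068 and τ' = −1/τ ≈ -0.236068.
candidate 1: (m,n)=(5,19) → π∥ = 5+19·τ ≈ 85.485292, π⊥ = 5+19·τ' ≈ 0.514708 ∈ [0.2, 0.8) ⇒ IN Λ
candidate 2: (m,n)=(-4,-17) → π∥ = -4-17·τ ≈ -76.013156, π⊥ = -4-17·τ' ≈ 0.013156 ∉ [0.2, 0.8) ⇒ out
candidate 3: (m,n)=(4,9) → π∥ = 4+9·τ ≈ 42.124612, π⊥ = 4+9·τ' ≈ 1.875388 ∉ [0.2, 0.8) ⇒ out
candidate 4: (m,n)=(-1,-5) → π∥ = -1-5·τ ≈ -22.180340, π⊥ = -1-5·τ' ≈ 0.180340 ∉ [0.2, 0.8) ⇒ out
candidate 5: (m,n)=(-8,11) → π∥ = -8+11·τ ≈ 38.596748, π⊥ = -8+11·τ' ≈ -10.596748 ∉ [0.2, 0.8) ⇒ out
candidate 6: (m,n)=(0,-6) → π∥ = 0-6·τ ≈ -25.416408, π⊥ = 0-6·τ' ≈ 1.416408 ∉ [0.2, 0.8) ⇒ out
candidate 7: (m,n)=(0,-2) → π∥ = 0-2·τ ≈ -8.472136, π⊥ = 0-2·τ' ≈ 0.472136 ∈ [0.2, 0.8) ⇒ IN Λ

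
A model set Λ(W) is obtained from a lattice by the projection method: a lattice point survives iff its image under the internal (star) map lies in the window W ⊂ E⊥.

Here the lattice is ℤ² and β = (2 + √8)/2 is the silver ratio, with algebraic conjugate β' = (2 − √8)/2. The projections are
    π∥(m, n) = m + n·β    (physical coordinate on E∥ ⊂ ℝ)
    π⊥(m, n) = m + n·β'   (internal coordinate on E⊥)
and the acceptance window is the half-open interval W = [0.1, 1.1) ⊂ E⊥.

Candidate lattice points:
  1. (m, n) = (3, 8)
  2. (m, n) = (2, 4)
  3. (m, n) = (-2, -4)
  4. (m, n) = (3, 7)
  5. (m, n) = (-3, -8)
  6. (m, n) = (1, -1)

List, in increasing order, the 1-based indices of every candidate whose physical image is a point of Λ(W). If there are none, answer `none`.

2, 4, 5

Compute β' = (2−√8)/2 = -0.4142, so π⊥(m,n) = m -0.4142·n.
candidate 1: (m,n)=(3,8) → π∥ = 3+8·β ≈ 22.3137, π⊥ = 3+8·β' ≈ -0.3137 ∉ [0.1, 1.1) ⇒ out
candidate 2: (m,n)=(2,4) → π∥ = 2+4·β ≈ 11.6569, π⊥ = 2+4·β' ≈ 0.3431 ∈ [0.1, 1.1) ⇒ IN Λ
candidate 3: (m,n)=(-2,-4) → π∥ = -2-4·β ≈ -11.6569, π⊥ = -2-4·β' ≈ -0.3431 ∉ [0.1, 1.1) ⇒ out
candidate 4: (m,n)=(3,7) → π∥ = 3+7·β ≈ 19.8995, π⊥ = 3+7·β' ≈ 0.1005 ∈ [0.1, 1.1) ⇒ IN Λ
candidate 5: (m,n)=(-3,-8) → π∥ = -3-8·β ≈ -22.3137, π⊥ = -3-8·β' ≈ 0.3137 ∈ [0.1, 1.1) ⇒ IN Λ
candidate 6: (m,n)=(1,-1) → π∥ = 1-1·β ≈ -1.4142, π⊥ = 1-1·β' ≈ 1.4142 ∉ [0.1, 1.1) ⇒ out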